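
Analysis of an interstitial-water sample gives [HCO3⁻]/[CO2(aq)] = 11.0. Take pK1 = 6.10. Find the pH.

pH = 7.14

From K1 = [H⁺][HCO3⁻]/[CO2(aq)]:  pH = pK1 + log₁₀([HCO3⁻]/[CO2(aq)])
log₁₀(11.0) = +1.041
pH = 6.10 + (+1.041) = 7.14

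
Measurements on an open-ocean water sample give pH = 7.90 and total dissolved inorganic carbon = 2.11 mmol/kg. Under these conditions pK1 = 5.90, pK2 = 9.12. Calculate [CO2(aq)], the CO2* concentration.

α₀ = 1 / (1 + K1/[H⁺] + K1K2/[H⁺]²) = 1 / (1 + 10^+2.00 + 10^+0.78)
   = 1 / (1 + 100.00 + 6.0256) = 1/107.03 = 0.009344
[CO2*] = α₀ × DIC = 0.009344 × 2.11 = 0.0197 mmol/kg = 19.7 μmol/kg

[CO2*] = 19.7 μmol/kg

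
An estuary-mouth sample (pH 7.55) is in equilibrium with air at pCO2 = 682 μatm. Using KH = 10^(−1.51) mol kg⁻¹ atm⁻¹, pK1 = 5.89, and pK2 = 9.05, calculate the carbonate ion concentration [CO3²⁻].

[CO2*] = KH · pCO2 = 10^(−1.51) × 682×10^-6 = 2.108×10^-5 mol/kg
α₀ = 1/(1 + K1/[H⁺] + K1K2/[H⁺]²) = 1/(1 + 10^+1.66 + 10^+0.16) = 0.02077
DIC = [CO2*]/α₀ = 2.108×10^-5 / 0.02077 = 1.015 mmol/kg
[CO3²⁻] = α₂·DIC; α₂ = 0.03002, so [CO3²⁻] = 0.03002 × 1.015 = 0.0305 mmol/kg

[CO3²⁻] = 0.0305 mmol/kg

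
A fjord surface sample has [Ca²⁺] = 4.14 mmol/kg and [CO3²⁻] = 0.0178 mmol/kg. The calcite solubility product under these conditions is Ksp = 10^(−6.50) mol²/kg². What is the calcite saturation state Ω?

Ω = 0.233

Ksp = 10^(−6.50) = 3.162×10^-7
Ω = [Ca²⁺][CO3²⁻]/Ksp = (4.14×10^-3)(0.0178×10^-3) / 3.162×10^-7 = 0.233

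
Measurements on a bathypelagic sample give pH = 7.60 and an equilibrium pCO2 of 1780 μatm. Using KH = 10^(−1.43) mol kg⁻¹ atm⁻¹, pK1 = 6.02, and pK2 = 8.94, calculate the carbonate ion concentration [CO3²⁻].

[CO2*] = KH · pCO2 = 10^(−1.43) × 1780×10^-6 = 6.613×10^-5 mol/kg
α₀ = 1/(1 + K1/[H⁺] + K1K2/[H⁺]²) = 1/(1 + 10^+1.58 + 10^+0.24) = 0.02454
DIC = [CO2*]/α₀ = 6.613×10^-5 / 0.02454 = 2.695 mmol/kg
[CO3²⁻] = α₂·DIC; α₂ = 0.04264, so [CO3²⁻] = 0.04264 × 2.695 = 0.115 mmol/kg

[CO3²⁻] = 0.115 mmol/kg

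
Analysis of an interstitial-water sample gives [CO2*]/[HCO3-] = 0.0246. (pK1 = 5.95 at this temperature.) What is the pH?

From K1 = [H⁺][HCO3-]/[CO2*]:  pH = pK1 − log₁₀([CO2*]/[HCO3-])
log₁₀(0.0246) = -1.609
pH = 5.95 − (-1.609) = 7.56

pH = 7.56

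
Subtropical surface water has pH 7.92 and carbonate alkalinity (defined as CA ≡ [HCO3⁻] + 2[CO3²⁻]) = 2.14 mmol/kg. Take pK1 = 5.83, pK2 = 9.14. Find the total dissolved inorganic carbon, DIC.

DIC = 2.04 mmol/kg

CA = [HCO3⁻] + 2[CO3²⁻] = (α₁ + 2α₂)·DIC
At pH 7.92: [H⁺]/K1 = 10^-2.09 = 0.0081283, K2/[H⁺] = 10^-1.22 = 0.060256
α₁ = 1/(1 + 0.0081283 + 0.060256) = 1/1.0684 = 0.9360; α₂ = α₁·K2/[H⁺] = 0.05640
α₁ + 2α₂ = 1.0488
DIC = CA / (α₁ + 2α₂) = 2.14 / 1.0488 = 2.04 mmol/kg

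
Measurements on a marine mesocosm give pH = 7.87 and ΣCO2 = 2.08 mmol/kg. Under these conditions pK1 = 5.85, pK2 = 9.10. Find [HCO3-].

[HCO3⁻] = 1.95 mmol/kg

α₁ = 1 / (1 + [H⁺]/K1 + K2/[H⁺]) = 1 / (1 + 10^-2.02 + 10^-1.23)
   = 1 / (1 + 0.0095499 + 0.058884) = 1/1.0684 = 0.9359
[HCO3⁻] = α₁ × DIC = 0.9359 × 2.08 = 1.95 mmol/kg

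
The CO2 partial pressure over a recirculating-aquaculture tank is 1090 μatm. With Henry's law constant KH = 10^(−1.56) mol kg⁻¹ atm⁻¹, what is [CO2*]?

[CO2*] = 30.0 μmol/kg

KH = 10^(−1.56) = 2.754×10^-2 mol kg⁻¹ atm⁻¹
[CO2*] = KH · pCO2 = 2.754×10^-2 × 1090×10^-6 atm = 3.00×10^-5 mol/kg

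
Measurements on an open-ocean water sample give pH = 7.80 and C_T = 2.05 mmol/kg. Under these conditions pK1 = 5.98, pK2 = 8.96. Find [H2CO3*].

α₀ = 1 / (1 + K1/[H⁺] + K1K2/[H⁺]²) = 1 / (1 + 10^+1.82 + 10^+0.66)
   = 1 / (1 + 66.069 + 4.5709) = 1/71.640 = 0.01396
[CO2*] = α₀ × DIC = 0.01396 × 2.05 = 0.0286 mmol/kg

[CO2*] = 0.0286 mmol/kg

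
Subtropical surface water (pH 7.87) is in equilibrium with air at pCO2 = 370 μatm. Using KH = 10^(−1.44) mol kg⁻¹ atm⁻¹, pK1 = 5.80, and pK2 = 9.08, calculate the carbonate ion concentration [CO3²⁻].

[CO3²⁻] = 0.0973 mmol/kg

[CO2*] = KH · pCO2 = 10^(−1.44) × 370×10^-6 = 1.343×10^-5 mol/kg
α₀ = 1/(1 + K1/[H⁺] + K1K2/[H⁺]²) = 1/(1 + 10^+2.07 + 10^+0.86) = 0.007953
DIC = [CO2*]/α₀ = 1.343×10^-5 / 0.007953 = 1.689 mmol/kg
[CO3²⁻] = α₂·DIC; α₂ = 0.05762, so [CO3²⁻] = 0.05762 × 1.689 = 0.0973 mmol/kg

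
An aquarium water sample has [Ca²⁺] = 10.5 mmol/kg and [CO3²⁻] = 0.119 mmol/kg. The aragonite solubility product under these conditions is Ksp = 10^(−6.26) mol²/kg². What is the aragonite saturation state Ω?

Ω = 2.27

Ksp = 10^(−6.26) = 5.495×10^-7
Ω = [Ca²⁺][CO3²⁻]/Ksp = (10.5×10^-3)(0.119×10^-3) / 5.495×10^-7 = 2.27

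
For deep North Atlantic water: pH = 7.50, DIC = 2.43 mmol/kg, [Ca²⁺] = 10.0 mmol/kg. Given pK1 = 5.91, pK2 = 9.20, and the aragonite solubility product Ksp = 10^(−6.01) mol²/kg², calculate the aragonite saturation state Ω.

Ω = 0.474

α₂ = 1 / (1 + [H⁺]/K2 + [H⁺]²/(K1K2)) = 1 / (1 + 10^+1.70 + 10^+0.11)
   = 1 / (1 + 50.119 + 1.2882) = 1/52.407 = 0.01908
[CO3²⁻] = α₂ × DIC = 0.01908 × 2.43 = 0.04637 mmol/kg
Ksp = 10^(−6.01) = 9.772×10^-7
Ω = [Ca²⁺][CO3²⁻]/Ksp = (10.0×10^-3)(4.637×10^-5) / 9.772×10^-7 = 0.474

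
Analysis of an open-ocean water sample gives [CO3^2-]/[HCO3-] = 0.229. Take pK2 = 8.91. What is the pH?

pH = 8.27

From K2 = [H⁺][CO3^2-]/[HCO3-]:  pH = pK2 + log₁₀([CO3^2-]/[HCO3-])
log₁₀(0.229) = -0.640
pH = 8.91 + (-0.640) = 8.27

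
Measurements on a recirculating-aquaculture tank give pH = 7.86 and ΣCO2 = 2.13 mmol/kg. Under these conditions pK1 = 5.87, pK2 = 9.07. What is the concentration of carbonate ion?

[CO3²⁻] = 0.123 mmol/kg

α₂ = 1 / (1 + [H⁺]/K2 + [H⁺]²/(K1K2)) = 1 / (1 + 10^+1.21 + 10^-0.78)
   = 1 / (1 + 16.218 + 0.16596) = 1/17.384 = 0.05752
[CO3²⁻] = α₂ × DIC = 0.05752 × 2.13 = 0.123 mmol/kg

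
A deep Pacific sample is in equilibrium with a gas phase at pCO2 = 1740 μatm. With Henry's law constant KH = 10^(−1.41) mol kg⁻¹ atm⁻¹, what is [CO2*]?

[CO2*] = 67.7 μmol/kg

KH = 10^(−1.41) = 3.890×10^-2 mol kg⁻¹ atm⁻¹
[CO2*] = KH · pCO2 = 3.890×10^-2 × 1740×10^-6 atm = 6.77×10^-5 mol/kg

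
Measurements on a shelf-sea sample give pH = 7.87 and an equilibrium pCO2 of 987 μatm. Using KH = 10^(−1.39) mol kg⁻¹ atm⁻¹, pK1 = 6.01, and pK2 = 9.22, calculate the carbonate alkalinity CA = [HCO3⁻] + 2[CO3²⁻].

CA = 3.17 mmol/kg

[CO2*] = KH · pCO2 = 10^(−1.39) × 987×10^-6 = 4.021×10^-5 mol/kg
α₀ = 1/(1 + K1/[H⁺] + K1K2/[H⁺]²) = 1/(1 + 10^+1.86 + 10^+0.51) = 0.01304
DIC = [CO2*]/α₀ = 4.021×10^-5 / 0.01304 = 3.083 mmol/kg
CA = (α₁ + 2α₂)·DIC = (0.9448 + 2×0.04220) × 3.083 = 3.17 mmol/kg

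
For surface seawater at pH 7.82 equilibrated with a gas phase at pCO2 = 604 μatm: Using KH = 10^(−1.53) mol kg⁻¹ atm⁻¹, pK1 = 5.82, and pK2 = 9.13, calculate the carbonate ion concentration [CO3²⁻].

[CO2*] = KH · pCO2 = 10^(−1.53) × 604×10^-6 = 1.783×10^-5 mol/kg
α₀ = 1/(1 + K1/[H⁺] + K1K2/[H⁺]²) = 1/(1 + 10^+2.00 + 10^+0.69) = 0.009443
DIC = [CO2*]/α₀ = 1.783×10^-5 / 0.009443 = 1.888 mmol/kg
[CO3²⁻] = α₂·DIC; α₂ = 0.04625, so [CO3²⁻] = 0.04625 × 1.888 = 0.0873 mmol/kg

[CO3²⁻] = 0.0873 mmol/kg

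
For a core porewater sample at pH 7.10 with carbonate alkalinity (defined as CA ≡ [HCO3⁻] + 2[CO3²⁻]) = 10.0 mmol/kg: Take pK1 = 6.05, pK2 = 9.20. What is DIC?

DIC = 10.8 mmol/kg

CA = [HCO3⁻] + 2[CO3²⁻] = (α₁ + 2α₂)·DIC
At pH 7.10: [H⁺]/K1 = 10^-1.05 = 0.089125, K2/[H⁺] = 10^-2.10 = 0.0079433
α₁ = 1/(1 + 0.089125 + 0.0079433) = 1/1.0971 = 0.9115; α₂ = α₁·K2/[H⁺] = 0.007240
α₁ + 2α₂ = 0.9260
DIC = CA / (α₁ + 2α₂) = 10.0 / 0.9260 = 10.8 mmol/kg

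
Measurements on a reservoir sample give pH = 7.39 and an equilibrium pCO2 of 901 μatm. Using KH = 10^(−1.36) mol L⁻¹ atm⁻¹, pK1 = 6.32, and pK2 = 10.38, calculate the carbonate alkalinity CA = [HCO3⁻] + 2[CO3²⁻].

[CO2*] = KH · pCO2 = 10^(−1.36) × 901×10^-6 = 3.933×10^-5 mol/L
α₀ = 1/(1 + K1/[H⁺] + K1K2/[H⁺]²) = 1/(1 + 10^+1.07 + 10^-1.92) = 0.07836
DIC = [CO2*]/α₀ = 3.933×10^-5 / 0.07836 = 0.5019 mmol/L
CA = (α₁ + 2α₂)·DIC = (0.9207 + 2×0.0009421) × 0.5019 = 0.463 mmol/L

CA = 0.463 mmol/L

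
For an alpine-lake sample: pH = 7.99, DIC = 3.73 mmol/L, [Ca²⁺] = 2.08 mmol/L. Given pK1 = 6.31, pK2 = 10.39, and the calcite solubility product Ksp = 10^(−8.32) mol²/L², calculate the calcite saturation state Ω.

α₂ = 1 / (1 + [H⁺]/K2 + [H⁺]²/(K1K2)) = 1 / (1 + 10^+2.40 + 10^+0.72)
   = 1 / (1 + 251.19 + 5.2481) = 1/257.44 = 0.003884
[CO3²⁻] = α₂ × DIC = 0.003884 × 3.73 = 0.01449 mmol/L = 14.49 μmol/L
Ksp = 10^(−8.32) = 4.786×10^-9
Ω = [Ca²⁺][CO3²⁻]/Ksp = (2.08×10^-3)(1.449×10^-5) / 4.786×10^-9 = 6.30

Ω = 6.30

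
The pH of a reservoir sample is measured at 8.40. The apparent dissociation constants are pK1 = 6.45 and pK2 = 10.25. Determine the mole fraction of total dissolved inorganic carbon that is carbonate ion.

α₂ = 0.0138

α₂ = 1 / (1 + [H⁺]/K2 + [H⁺]²/(K1K2)) = 1 / (1 + 10^+1.85 + 10^-0.10)
   = 1 / (1 + 70.795 + 0.79433) = 1/72.589 = 0.01378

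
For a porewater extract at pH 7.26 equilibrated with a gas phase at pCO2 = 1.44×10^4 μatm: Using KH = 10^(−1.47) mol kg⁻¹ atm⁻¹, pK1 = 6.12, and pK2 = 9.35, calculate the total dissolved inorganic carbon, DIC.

DIC = 7.28 mmol/kg

[CO2*] = KH · pCO2 = 10^(−1.47) × 1.44×10^4×10^-6 = 4.879×10^-4 mol/kg
α₀ = 1/(1 + K1/[H⁺] + K1K2/[H⁺]²) = 1/(1 + 10^+1.14 + 10^-0.95) = 0.06704
DIC = [CO2*]/α₀ = 4.879×10^-4 / 0.06704 = 7.28 mmol/kg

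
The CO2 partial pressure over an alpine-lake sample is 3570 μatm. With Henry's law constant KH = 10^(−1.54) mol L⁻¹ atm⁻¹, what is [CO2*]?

KH = 10^(−1.54) = 2.884×10^-2 mol L⁻¹ atm⁻¹
[CO2*] = KH · pCO2 = 2.884×10^-2 × 3570×10^-6 atm = 1.03×10^-4 mol/L

[CO2*] = 103 μmol/L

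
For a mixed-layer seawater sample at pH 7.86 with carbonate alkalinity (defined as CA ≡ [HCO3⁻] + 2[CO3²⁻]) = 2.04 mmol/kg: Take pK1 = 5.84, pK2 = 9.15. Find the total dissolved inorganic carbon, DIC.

CA = [HCO3⁻] + 2[CO3²⁻] = (α₁ + 2α₂)·DIC
At pH 7.86: [H⁺]/K1 = 10^-2.02 = 0.0095499, K2/[H⁺] = 10^-1.29 = 0.051286
α₁ = 1/(1 + 0.0095499 + 0.051286) = 1/1.0608 = 0.9427; α₂ = α₁·K2/[H⁺] = 0.04835
α₁ + 2α₂ = 1.0393
DIC = CA / (α₁ + 2α₂) = 2.04 / 1.0393 = 1.96 mmol/kg

DIC = 1.96 mmol/kg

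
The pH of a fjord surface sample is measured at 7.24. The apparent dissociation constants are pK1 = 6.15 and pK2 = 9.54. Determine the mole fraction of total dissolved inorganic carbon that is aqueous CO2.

α₀ = 0.0748

α₀ = 1 / (1 + K1/[H⁺] + K1K2/[H⁺]²) = 1 / (1 + 10^+1.09 + 10^-1.21)
   = 1 / (1 + 12.303 + 0.061660) = 1/13.364 = 0.07483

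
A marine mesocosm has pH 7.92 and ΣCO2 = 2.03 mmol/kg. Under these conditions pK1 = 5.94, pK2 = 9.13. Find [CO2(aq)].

[CO2*] = 19.8 μmol/kg

α₀ = 1 / (1 + K1/[H⁺] + K1K2/[H⁺]²) = 1 / (1 + 10^+1.98 + 10^+0.77)
   = 1 / (1 + 95.499 + 5.8884) = 1/102.39 = 0.009767
[CO2*] = α₀ × DIC = 0.009767 × 2.03 = 0.0198 mmol/kg = 19.8 μmol/kg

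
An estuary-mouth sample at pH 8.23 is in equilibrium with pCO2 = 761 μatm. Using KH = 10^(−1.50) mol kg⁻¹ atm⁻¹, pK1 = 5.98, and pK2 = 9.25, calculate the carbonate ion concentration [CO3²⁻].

[CO3²⁻] = 0.409 mmol/kg

[CO2*] = KH · pCO2 = 10^(−1.50) × 761×10^-6 = 2.406×10^-5 mol/kg
α₀ = 1/(1 + K1/[H⁺] + K1K2/[H⁺]²) = 1/(1 + 10^+2.25 + 10^+1.23) = 0.005107
DIC = [CO2*]/α₀ = 2.406×10^-5 / 0.005107 = 4.712 mmol/kg
[CO3²⁻] = α₂·DIC; α₂ = 0.08673, so [CO3²⁻] = 0.08673 × 4.712 = 0.409 mmol/kg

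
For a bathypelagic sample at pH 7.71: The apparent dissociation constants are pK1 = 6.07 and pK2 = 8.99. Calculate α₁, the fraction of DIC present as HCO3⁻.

α₁ = 0.930

α₁ = 1 / (1 + [H⁺]/K1 + K2/[H⁺]) = 1 / (1 + 10^-1.64 + 10^-1.28)
   = 1 / (1 + 0.022909 + 0.052481) = 1/1.0754 = 0.9299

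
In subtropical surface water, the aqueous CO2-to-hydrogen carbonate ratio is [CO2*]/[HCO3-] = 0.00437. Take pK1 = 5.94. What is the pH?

pH = 8.30

From K1 = [H⁺][HCO3-]/[CO2*]:  pH = pK1 − log₁₀([CO2*]/[HCO3-])
log₁₀(0.00437) = -2.360
pH = 5.94 − (-2.360) = 8.30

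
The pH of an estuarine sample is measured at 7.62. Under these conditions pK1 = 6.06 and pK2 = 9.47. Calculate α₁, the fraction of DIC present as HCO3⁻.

α₁ = 1 / (1 + [H⁺]/K1 + K2/[H⁺]) = 1 / (1 + 10^-1.56 + 10^-1.85)
   = 1 / (1 + 0.027542 + 0.014125) = 1/1.0417 = 0.9600

α₁ = 0.960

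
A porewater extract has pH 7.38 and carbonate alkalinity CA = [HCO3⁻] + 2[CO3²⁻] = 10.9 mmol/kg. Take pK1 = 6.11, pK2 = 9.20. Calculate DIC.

DIC = 11.3 mmol/kg

CA = [HCO3⁻] + 2[CO3²⁻] = (α₁ + 2α₂)·DIC
At pH 7.38: [H⁺]/K1 = 10^-1.27 = 0.053703, K2/[H⁺] = 10^-1.82 = 0.015136
α₁ = 1/(1 + 0.053703 + 0.015136) = 1/1.0688 = 0.9356; α₂ = α₁·K2/[H⁺] = 0.01416
α₁ + 2α₂ = 0.9639
DIC = CA / (α₁ + 2α₂) = 10.9 / 0.9639 = 11.3 mmol/kg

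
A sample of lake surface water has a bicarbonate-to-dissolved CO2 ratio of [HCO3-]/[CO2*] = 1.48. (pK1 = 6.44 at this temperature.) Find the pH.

From K1 = [H⁺][HCO3-]/[CO2*]:  pH = pK1 + log₁₀([HCO3-]/[CO2*])
log₁₀(1.48) = +0.170
pH = 6.44 + (+0.170) = 6.61

pH = 6.61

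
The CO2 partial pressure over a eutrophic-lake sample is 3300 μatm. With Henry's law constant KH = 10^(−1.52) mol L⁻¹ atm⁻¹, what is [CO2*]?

KH = 10^(−1.52) = 3.020×10^-2 mol L⁻¹ atm⁻¹
[CO2*] = KH · pCO2 = 3.020×10^-2 × 3300×10^-6 atm = 9.97×10^-5 mol/L

[CO2*] = 99.7 μmol/L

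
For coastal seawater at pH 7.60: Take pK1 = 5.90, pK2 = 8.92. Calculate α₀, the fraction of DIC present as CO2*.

α₀ = 0.0187

α₀ = 1 / (1 + K1/[H⁺] + K1K2/[H⁺]²) = 1 / (1 + 10^+1.70 + 10^+0.38)
   = 1 / (1 + 50.119 + 2.3988) = 1/53.518 = 0.01869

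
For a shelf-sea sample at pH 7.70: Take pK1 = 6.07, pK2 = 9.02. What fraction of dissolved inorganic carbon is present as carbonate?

α₂ = 1 / (1 + [H⁺]/K2 + [H⁺]²/(K1K2)) = 1 / (1 + 10^+1.32 + 10^-0.31)
   = 1 / (1 + 20.893 + 0.48978) = 1/22.383 = 0.04468

α₂ = 0.0447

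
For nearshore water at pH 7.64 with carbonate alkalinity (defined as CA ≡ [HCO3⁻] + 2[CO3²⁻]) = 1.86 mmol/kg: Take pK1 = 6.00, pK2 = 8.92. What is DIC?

CA = [HCO3⁻] + 2[CO3²⁻] = (α₁ + 2α₂)·DIC
At pH 7.64: [H⁺]/K1 = 10^-1.64 = 0.022909, K2/[H⁺] = 10^-1.28 = 0.052481
α₁ = 1/(1 + 0.022909 + 0.052481) = 1/1.0754 = 0.9299; α₂ = α₁·K2/[H⁺] = 0.04880
α₁ + 2α₂ = 1.0275
DIC = CA / (α₁ + 2α₂) = 1.86 / 1.0275 = 1.81 mmol/kg

DIC = 1.81 mmol/kg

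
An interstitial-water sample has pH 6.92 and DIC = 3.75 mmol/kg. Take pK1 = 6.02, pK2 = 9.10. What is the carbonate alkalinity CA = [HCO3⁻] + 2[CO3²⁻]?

CA = 3.36 mmol/kg

CA = [HCO3⁻] + 2[CO3²⁻] = (α₁ + 2α₂)·DIC
At pH 6.92: [H⁺]/K1 = 10^-0.90 = 0.12589, K2/[H⁺] = 10^-2.18 = 0.0066069
α₁ = 1/(1 + 0.12589 + 0.0066069) = 1/1.1325 = 0.8830; α₂ = α₁·K2/[H⁺] = 0.005834
α₁ + 2α₂ = 0.8947
CA = 0.8947 × 3.75 = 3.36 mmol/kg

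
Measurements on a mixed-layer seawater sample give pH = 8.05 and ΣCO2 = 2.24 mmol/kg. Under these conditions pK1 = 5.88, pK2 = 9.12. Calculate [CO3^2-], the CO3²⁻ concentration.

[CO3²⁻] = 0.175 mmol/kg

α₂ = 1 / (1 + [H⁺]/K2 + [H⁺]²/(K1K2)) = 1 / (1 + 10^+1.07 + 10^-1.10)
   = 1 / (1 + 11.749 + 0.079433) = 1/12.828 = 0.07795
[CO3²⁻] = α₂ × DIC = 0.07795 × 2.24 = 0.175 mmol/kg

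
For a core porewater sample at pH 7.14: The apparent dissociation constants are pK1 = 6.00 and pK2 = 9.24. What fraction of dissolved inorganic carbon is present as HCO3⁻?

α₁ = 0.926

α₁ = 1 / (1 + [H⁺]/K1 + K2/[H⁺]) = 1 / (1 + 10^-1.14 + 10^-2.10)
   = 1 / (1 + 0.072444 + 0.0079433) = 1/1.0804 = 0.9256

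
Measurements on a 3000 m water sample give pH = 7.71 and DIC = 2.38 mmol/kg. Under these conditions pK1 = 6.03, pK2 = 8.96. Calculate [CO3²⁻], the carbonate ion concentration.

α₂ = 1 / (1 + [H⁺]/K2 + [H⁺]²/(K1K2)) = 1 / (1 + 10^+1.25 + 10^-0.43)
   = 1 / (1 + 17.783 + 0.37154) = 1/19.154 = 0.05221
[CO3²⁻] = α₂ × DIC = 0.05221 × 2.38 = 0.124 mmol/kg

[CO3²⁻] = 0.124 mmol/kg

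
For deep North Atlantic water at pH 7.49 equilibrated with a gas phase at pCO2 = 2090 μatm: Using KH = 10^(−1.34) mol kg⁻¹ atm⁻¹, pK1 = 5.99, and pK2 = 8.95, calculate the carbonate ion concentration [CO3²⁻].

[CO3²⁻] = 0.105 mmol/kg

[CO2*] = KH · pCO2 = 10^(−1.34) × 2090×10^-6 = 9.553×10^-5 mol/kg
α₀ = 1/(1 + K1/[H⁺] + K1K2/[H⁺]²) = 1/(1 + 10^+1.50 + 10^+0.04) = 0.02966
DIC = [CO2*]/α₀ = 9.553×10^-5 / 0.02966 = 3.221 mmol/kg
[CO3²⁻] = α₂·DIC; α₂ = 0.03252, so [CO3²⁻] = 0.03252 × 3.221 = 0.105 mmol/kg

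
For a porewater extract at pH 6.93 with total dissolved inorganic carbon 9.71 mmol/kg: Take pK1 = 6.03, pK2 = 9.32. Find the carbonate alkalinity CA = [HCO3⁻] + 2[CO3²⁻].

CA = 8.66 mmol/kg

CA = [HCO3⁻] + 2[CO3²⁻] = (α₁ + 2α₂)·DIC
At pH 6.93: [H⁺]/K1 = 10^-0.90 = 0.12589, K2/[H⁺] = 10^-2.39 = 0.0040738
α₁ = 1/(1 + 0.12589 + 0.0040738) = 1/1.1300 = 0.8850; α₂ = α₁·K2/[H⁺] = 0.003605
α₁ + 2α₂ = 0.8922
CA = 0.8922 × 9.71 = 8.66 mmol/kg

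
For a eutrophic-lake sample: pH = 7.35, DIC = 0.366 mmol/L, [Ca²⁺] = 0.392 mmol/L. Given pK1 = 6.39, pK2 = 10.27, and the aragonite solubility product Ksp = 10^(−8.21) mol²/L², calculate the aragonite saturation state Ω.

Ω = 0.0252

α₂ = 1 / (1 + [H⁺]/K2 + [H⁺]²/(K1K2)) = 1 / (1 + 10^+2.92 + 10^+1.96)
   = 1 / (1 + 831.76 + 91.201) = 1/923.96 = 0.001082
[CO3²⁻] = α₂ × DIC = 0.001082 × 0.366 = 0.0003961 mmol/L = 0.3961 μmol/L
Ksp = 10^(−8.21) = 6.166×10^-9
Ω = [Ca²⁺][CO3²⁻]/Ksp = (0.392×10^-3)(3.961×10^-7) / 6.166×10^-9 = 0.0252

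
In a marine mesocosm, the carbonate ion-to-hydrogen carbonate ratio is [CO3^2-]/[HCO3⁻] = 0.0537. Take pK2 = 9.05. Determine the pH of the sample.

pH = 7.78

From K2 = [H⁺][CO3^2-]/[HCO3⁻]:  pH = pK2 + log₁₀([CO3^2-]/[HCO3⁻])
log₁₀(0.0537) = -1.270
pH = 9.05 + (-1.270) = 7.78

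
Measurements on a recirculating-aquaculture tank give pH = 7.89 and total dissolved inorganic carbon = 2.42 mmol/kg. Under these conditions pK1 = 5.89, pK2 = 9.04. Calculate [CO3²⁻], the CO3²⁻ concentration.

α₂ = 1 / (1 + [H⁺]/K2 + [H⁺]²/(K1K2)) = 1 / (1 + 10^+1.15 + 10^-0.85)
   = 1 / (1 + 14.125 + 0.14125) = 1/15.267 = 0.06550
[CO3²⁻] = α₂ × DIC = 0.06550 × 2.42 = 0.159 mmol/kg

[CO3²⁻] = 0.159 mmol/kg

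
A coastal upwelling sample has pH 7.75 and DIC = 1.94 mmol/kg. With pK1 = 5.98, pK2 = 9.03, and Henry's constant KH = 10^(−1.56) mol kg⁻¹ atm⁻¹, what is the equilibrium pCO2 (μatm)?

pCO2 = 1120 μatm

α₀ = 1 / (1 + K1/[H⁺] + K1K2/[H⁺]²) = 1 / (1 + 10^+1.77 + 10^+0.49)
   = 1 / (1 + 58.884 + 3.0903) = 1/62.975 = 0.01588
[CO2*] = α₀ × DIC = 0.01588 × 1.94 = 0.03081 mmol/kg
pCO2 = [CO2*]/KH = 3.081×10^-5 / 2.754×10^-2 = 1120 μatm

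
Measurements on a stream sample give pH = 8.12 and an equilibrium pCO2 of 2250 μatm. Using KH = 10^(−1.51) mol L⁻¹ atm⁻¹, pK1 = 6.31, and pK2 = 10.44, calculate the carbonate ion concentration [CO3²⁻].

[CO3²⁻] = 0.0215 mmol/L

[CO2*] = KH · pCO2 = 10^(−1.51) × 2250×10^-6 = 6.953×10^-5 mol/L
α₀ = 1/(1 + K1/[H⁺] + K1K2/[H⁺]²) = 1/(1 + 10^+1.81 + 10^-0.51) = 0.01518
DIC = [CO2*]/α₀ = 6.953×10^-5 / 0.01518 = 4.580 mmol/L
[CO3²⁻] = α₂·DIC; α₂ = 0.004691, so [CO3²⁻] = 0.004691 × 4.580 = 0.0215 mmol/L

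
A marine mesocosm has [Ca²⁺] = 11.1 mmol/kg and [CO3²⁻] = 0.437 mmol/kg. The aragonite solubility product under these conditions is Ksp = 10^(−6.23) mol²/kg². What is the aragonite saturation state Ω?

Ksp = 10^(−6.23) = 5.888×10^-7
Ω = [Ca²⁺][CO3²⁻]/Ksp = (11.1×10^-3)(0.437×10^-3) / 5.888×10^-7 = 8.24

Ω = 8.24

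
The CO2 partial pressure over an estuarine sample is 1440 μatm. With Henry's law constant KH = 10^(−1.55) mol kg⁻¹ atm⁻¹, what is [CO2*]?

KH = 10^(−1.55) = 2.818×10^-2 mol kg⁻¹ atm⁻¹
[CO2*] = KH · pCO2 = 2.818×10^-2 × 1440×10^-6 atm = 4.06×10^-5 mol/kg

[CO2*] = 40.6 μmol/kg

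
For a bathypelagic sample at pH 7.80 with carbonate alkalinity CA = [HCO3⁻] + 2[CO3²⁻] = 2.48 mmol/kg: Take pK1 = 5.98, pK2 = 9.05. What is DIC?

CA = [HCO3⁻] + 2[CO3²⁻] = (α₁ + 2α₂)·DIC
At pH 7.80: [H⁺]/K1 = 10^-1.82 = 0.015136, K2/[H⁺] = 10^-1.25 = 0.056234
α₁ = 1/(1 + 0.015136 + 0.056234) = 1/1.0714 = 0.9334; α₂ = α₁·K2/[H⁺] = 0.05249
α₁ + 2α₂ = 1.0384
DIC = CA / (α₁ + 2α₂) = 2.48 / 1.0384 = 2.39 mmol/kg

DIC = 2.39 mmol/kg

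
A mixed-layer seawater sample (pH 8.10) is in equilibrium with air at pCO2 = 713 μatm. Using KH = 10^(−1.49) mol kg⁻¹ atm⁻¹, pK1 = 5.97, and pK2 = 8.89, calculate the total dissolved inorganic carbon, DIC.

[CO2*] = KH · pCO2 = 10^(−1.49) × 713×10^-6 = 2.307×10^-5 mol/kg
α₀ = 1/(1 + K1/[H⁺] + K1K2/[H⁺]²) = 1/(1 + 10^+2.13 + 10^+1.34) = 0.006338
DIC = [CO2*]/α₀ = 2.307×10^-5 / 0.006338 = 3.64 mmol/kg

DIC = 3.64 mmol/kg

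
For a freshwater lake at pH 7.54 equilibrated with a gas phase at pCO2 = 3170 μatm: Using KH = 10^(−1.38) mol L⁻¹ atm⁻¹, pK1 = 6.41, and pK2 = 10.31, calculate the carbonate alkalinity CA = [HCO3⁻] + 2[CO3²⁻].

[CO2*] = KH · pCO2 = 10^(−1.38) × 3170×10^-6 = 1.321×10^-4 mol/L
α₀ = 1/(1 + K1/[H⁺] + K1K2/[H⁺]²) = 1/(1 + 10^+1.13 + 10^-1.64) = 0.06891
DIC = [CO2*]/α₀ = 1.321×10^-4 / 0.06891 = 1.918 mmol/L
CA = (α₁ + 2α₂)·DIC = (0.9295 + 2×0.001579) × 1.918 = 1.79 mmol/L

CA = 1.79 mmol/L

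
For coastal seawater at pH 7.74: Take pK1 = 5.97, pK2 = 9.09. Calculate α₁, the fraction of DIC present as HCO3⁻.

α₁ = 0.942

α₁ = 1 / (1 + [H⁺]/K1 + K2/[H⁺]) = 1 / (1 + 10^-1.77 + 10^-1.35)
   = 1 / (1 + 0.016982 + 0.044668) = 1/1.0617 = 0.9419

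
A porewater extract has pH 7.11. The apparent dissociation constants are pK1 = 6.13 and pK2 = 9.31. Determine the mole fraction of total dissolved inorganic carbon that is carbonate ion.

α₂ = 1 / (1 + [H⁺]/K2 + [H⁺]²/(K1K2)) = 1 / (1 + 10^+2.20 + 10^+1.22)
   = 1 / (1 + 158.49 + 16.596) = 1/176.09 = 0.005679

α₂ = 0.00568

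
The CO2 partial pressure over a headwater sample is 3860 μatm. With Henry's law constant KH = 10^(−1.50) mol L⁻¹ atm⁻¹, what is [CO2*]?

[CO2*] = 122 μmol/L

KH = 10^(−1.50) = 3.162×10^-2 mol L⁻¹ atm⁻¹
[CO2*] = KH · pCO2 = 3.162×10^-2 × 3860×10^-6 atm = 1.22×10^-4 mol/L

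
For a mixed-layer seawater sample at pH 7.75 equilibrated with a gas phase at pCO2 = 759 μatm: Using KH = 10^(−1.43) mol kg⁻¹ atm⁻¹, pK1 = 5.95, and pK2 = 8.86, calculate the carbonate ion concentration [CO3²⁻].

[CO3²⁻] = 0.138 mmol/kg

[CO2*] = KH · pCO2 = 10^(−1.43) × 759×10^-6 = 2.820×10^-5 mol/kg
α₀ = 1/(1 + K1/[H⁺] + K1K2/[H⁺]²) = 1/(1 + 10^+1.80 + 10^+0.69) = 0.01449
DIC = [CO2*]/α₀ = 2.820×10^-5 / 0.01449 = 1.946 mmol/kg
[CO3²⁻] = α₂·DIC; α₂ = 0.07099, so [CO3²⁻] = 0.07099 × 1.946 = 0.138 mmol/kg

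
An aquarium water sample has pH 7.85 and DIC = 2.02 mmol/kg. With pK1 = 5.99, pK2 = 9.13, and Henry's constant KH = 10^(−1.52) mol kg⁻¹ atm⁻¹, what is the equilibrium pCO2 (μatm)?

α₀ = 1 / (1 + K1/[H⁺] + K1K2/[H⁺]²) = 1 / (1 + 10^+1.86 + 10^+0.58)
   = 1 / (1 + 72.444 + 3.8019) = 1/77.245 = 0.01295
[CO2*] = α₀ × DIC = 0.01295 × 2.02 = 0.02615 mmol/kg
pCO2 = [CO2*]/KH = 2.615×10^-5 / 3.020×10^-2 = 866 μatm

pCO2 = 866 μatm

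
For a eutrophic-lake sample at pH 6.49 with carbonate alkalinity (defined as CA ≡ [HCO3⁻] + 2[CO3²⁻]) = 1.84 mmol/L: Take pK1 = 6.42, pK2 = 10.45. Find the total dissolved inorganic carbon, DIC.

CA = [HCO3⁻] + 2[CO3²⁻] = (α₁ + 2α₂)·DIC
At pH 6.49: [H⁺]/K1 = 10^-0.07 = 0.85114, K2/[H⁺] = 10^-3.96 = 0.00010965
α₁ = 1/(1 + 0.85114 + 0.00010965) = 1/1.8512 = 0.5402; α₂ = α₁·K2/[H⁺] = 5.923×10^-5
α₁ + 2α₂ = 0.5403
DIC = CA / (α₁ + 2α₂) = 1.84 / 0.5403 = 3.41 mmol/L

DIC = 3.41 mmol/L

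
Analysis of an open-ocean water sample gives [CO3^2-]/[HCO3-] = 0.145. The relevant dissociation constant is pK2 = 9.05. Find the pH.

pH = 8.21

From K2 = [H⁺][CO3^2-]/[HCO3-]:  pH = pK2 + log₁₀([CO3^2-]/[HCO3-])
log₁₀(0.145) = -0.839
pH = 9.05 + (-0.839) = 8.21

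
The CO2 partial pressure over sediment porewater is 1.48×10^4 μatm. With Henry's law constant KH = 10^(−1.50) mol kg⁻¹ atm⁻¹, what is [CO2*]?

KH = 10^(−1.50) = 3.162×10^-2 mol kg⁻¹ atm⁻¹
[CO2*] = KH · pCO2 = 3.162×10^-2 × 1.48×10^4×10^-6 atm = 4.68×10^-4 mol/kg

[CO2*] = 468 μmol/kg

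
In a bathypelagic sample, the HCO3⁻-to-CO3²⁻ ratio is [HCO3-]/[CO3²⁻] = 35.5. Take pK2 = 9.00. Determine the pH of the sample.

pH = 7.45

From K2 = [H⁺][CO3²⁻]/[HCO3-]:  pH = pK2 − log₁₀([HCO3-]/[CO3²⁻])
log₁₀(35.5) = +1.550
pH = 9.00 − (+1.550) = 7.45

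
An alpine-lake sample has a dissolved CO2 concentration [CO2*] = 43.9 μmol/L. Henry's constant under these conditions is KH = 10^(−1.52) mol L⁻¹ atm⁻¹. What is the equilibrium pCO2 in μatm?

KH = 10^(−1.52) = 3.020×10^-2 mol L⁻¹ atm⁻¹
pCO2 = [CO2*]/KH = 43.9×10^-6 / 3.020×10^-2 = 1.45×10^-3 atm = 1450 μatm

pCO2 = 1450 μatm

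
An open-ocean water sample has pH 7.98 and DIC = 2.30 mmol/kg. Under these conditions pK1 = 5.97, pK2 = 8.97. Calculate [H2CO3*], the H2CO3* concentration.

[CO2*] = 0.0202 mmol/kg

α₀ = 1 / (1 + K1/[H⁺] + K1K2/[H⁺]²) = 1 / (1 + 10^+2.01 + 10^+1.02)
   = 1 / (1 + 102.33 + 10.471) = 1/113.80 = 0.008787
[CO2*] = α₀ × DIC = 0.008787 × 2.30 = 0.0202 mmol/kg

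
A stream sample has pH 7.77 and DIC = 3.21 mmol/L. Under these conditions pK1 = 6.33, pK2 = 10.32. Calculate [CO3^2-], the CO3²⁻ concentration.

[CO3²⁻] = 8.71 μmol/L

α₂ = 1 / (1 + [H⁺]/K2 + [H⁺]²/(K1K2)) = 1 / (1 + 10^+2.55 + 10^+1.11)
   = 1 / (1 + 354.81 + 12.882) = 1/368.70 = 0.002712
[CO3²⁻] = α₂ × DIC = 0.002712 × 3.21 = 0.00871 mmol/L = 8.71 μmol/L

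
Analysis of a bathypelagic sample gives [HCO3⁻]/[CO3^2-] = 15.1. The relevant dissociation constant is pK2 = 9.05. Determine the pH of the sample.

pH = 7.87

From K2 = [H⁺][CO3^2-]/[HCO3⁻]:  pH = pK2 − log₁₀([HCO3⁻]/[CO3^2-])
log₁₀(15.1) = +1.179
pH = 9.05 − (+1.179) = 7.87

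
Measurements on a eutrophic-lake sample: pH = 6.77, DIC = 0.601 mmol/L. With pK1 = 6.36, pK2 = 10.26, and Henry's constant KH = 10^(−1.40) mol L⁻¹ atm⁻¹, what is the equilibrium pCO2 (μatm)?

α₀ = 1 / (1 + K1/[H⁺] + K1K2/[H⁺]²) = 1 / (1 + 10^+0.41 + 10^-3.08)
   = 1 / (1 + 2.5704 + 0.00083176) = 1/3.5712 = 0.2800
[CO2*] = α₀ × DIC = 0.2800 × 0.601 = 0.1683 mmol/L
pCO2 = [CO2*]/KH = 1.683×10^-4 / 3.981×10^-2 = 4230 μatm

pCO2 = 4230 μatm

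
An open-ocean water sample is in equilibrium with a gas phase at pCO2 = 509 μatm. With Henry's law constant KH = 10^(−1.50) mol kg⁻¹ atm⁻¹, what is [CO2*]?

[CO2*] = 16.1 μmol/kg

KH = 10^(−1.50) = 3.162×10^-2 mol kg⁻¹ atm⁻¹
[CO2*] = KH · pCO2 = 3.162×10^-2 × 509×10^-6 atm = 1.61×10^-5 mol/kg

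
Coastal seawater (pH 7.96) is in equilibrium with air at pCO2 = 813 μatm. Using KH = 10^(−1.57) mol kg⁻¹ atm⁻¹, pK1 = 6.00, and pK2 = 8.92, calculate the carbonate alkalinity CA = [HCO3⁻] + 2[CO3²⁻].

[CO2*] = KH · pCO2 = 10^(−1.57) × 813×10^-6 = 2.188×10^-5 mol/kg
α₀ = 1/(1 + K1/[H⁺] + K1K2/[H⁺]²) = 1/(1 + 10^+1.96 + 10^+1.00) = 0.009785
DIC = [CO2*]/α₀ = 2.188×10^-5 / 0.009785 = 2.236 mmol/kg
CA = (α₁ + 2α₂)·DIC = (0.8924 + 2×0.09785) × 2.236 = 2.43 mmol/kg

CA = 2.43 mmol/kg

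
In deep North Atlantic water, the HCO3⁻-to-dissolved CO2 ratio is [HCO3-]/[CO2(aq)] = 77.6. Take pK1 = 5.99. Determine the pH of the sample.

From K1 = [H⁺][HCO3-]/[CO2(aq)]:  pH = pK1 + log₁₀([HCO3-]/[CO2(aq)])
log₁₀(77.6) = +1.890
pH = 5.99 + (+1.890) = 7.88

pH = 7.88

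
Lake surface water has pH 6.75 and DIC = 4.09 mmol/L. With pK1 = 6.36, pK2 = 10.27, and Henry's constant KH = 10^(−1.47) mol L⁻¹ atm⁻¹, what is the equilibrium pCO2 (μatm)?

α₀ = 1 / (1 + K1/[H⁺] + K1K2/[H⁺]²) = 1 / (1 + 10^+0.39 + 10^-3.13)
   = 1 / (1 + 2.4547 + 0.00074131) = 1/3.4555 = 0.2894
[CO2*] = α₀ × DIC = 0.2894 × 4.09 = 1.184 mmol/L
pCO2 = [CO2*]/KH = 1.184×10^-3 / 3.388×10^-2 = 3.49×10^4 μatm

pCO2 = 3.49×10^4 μatm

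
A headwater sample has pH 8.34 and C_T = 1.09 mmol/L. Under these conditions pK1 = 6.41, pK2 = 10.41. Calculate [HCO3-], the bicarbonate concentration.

[HCO3⁻] = 1.07 mmol/L

α₁ = 1 / (1 + [H⁺]/K1 + K2/[H⁺]) = 1 / (1 + 10^-1.93 + 10^-2.07)
   = 1 / (1 + 0.011749 + 0.0085114) = 1/1.0203 = 0.9801
[HCO3⁻] = α₁ × DIC = 0.9801 × 1.09 = 1.07 mmol/L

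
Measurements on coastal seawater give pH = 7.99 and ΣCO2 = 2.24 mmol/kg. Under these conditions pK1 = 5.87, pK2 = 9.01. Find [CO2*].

α₀ = 1 / (1 + K1/[H⁺] + K1K2/[H⁺]²) = 1 / (1 + 10^+2.12 + 10^+1.10)
   = 1 / (1 + 131.83 + 12.589) = 1/145.41 = 0.006877
[CO2*] = α₀ × DIC = 0.006877 × 2.24 = 0.0154 mmol/kg = 15.4 μmol/kg

[CO2*] = 15.4 μmol/kg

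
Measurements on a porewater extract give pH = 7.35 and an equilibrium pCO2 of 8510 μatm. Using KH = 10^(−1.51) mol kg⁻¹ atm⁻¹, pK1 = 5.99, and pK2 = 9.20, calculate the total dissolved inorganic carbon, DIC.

DIC = 6.37 mmol/kg

[CO2*] = KH · pCO2 = 10^(−1.51) × 8510×10^-6 = 2.630×10^-4 mol/kg
α₀ = 1/(1 + K1/[H⁺] + K1K2/[H⁺]²) = 1/(1 + 10^+1.36 + 10^-0.49) = 0.04127
DIC = [CO2*]/α₀ = 2.630×10^-4 / 0.04127 = 6.37 mmol/kg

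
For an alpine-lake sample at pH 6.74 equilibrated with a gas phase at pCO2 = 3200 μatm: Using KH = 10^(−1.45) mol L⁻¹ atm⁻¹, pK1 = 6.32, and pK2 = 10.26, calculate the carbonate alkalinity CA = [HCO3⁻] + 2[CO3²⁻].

CA = 0.299 mmol/L

[CO2*] = KH · pCO2 = 10^(−1.45) × 3200×10^-6 = 1.135×10^-4 mol/L
α₀ = 1/(1 + K1/[H⁺] + K1K2/[H⁺]²) = 1/(1 + 10^+0.42 + 10^-3.10) = 0.2754
DIC = [CO2*]/α₀ = 1.135×10^-4 / 0.2754 = 0.4123 mmol/L
CA = (α₁ + 2α₂)·DIC = (0.7244 + 2×0.0002188) × 0.4123 = 0.299 mmol/L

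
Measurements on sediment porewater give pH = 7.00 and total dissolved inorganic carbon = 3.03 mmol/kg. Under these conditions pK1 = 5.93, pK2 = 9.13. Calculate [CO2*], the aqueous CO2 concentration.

α₀ = 1 / (1 + K1/[H⁺] + K1K2/[H⁺]²) = 1 / (1 + 10^+1.07 + 10^-1.06)
   = 1 / (1 + 11.749 + 0.087096) = 1/12.836 = 0.07791
[CO2*] = α₀ × DIC = 0.07791 × 3.03 = 0.236 mmol/kg

[CO2*] = 0.236 mmol/kg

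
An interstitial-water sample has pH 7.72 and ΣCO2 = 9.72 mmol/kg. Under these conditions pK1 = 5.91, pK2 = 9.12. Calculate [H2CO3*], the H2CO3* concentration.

α₀ = 1 / (1 + K1/[H⁺] + K1K2/[H⁺]²) = 1 / (1 + 10^+1.81 + 10^+0.41)
   = 1 / (1 + 64.565 + 2.5704) = 1/68.136 = 0.01468
[CO2*] = α₀ × DIC = 0.01468 × 9.72 = 0.143 mmol/kg

[CO2*] = 0.143 mmol/kg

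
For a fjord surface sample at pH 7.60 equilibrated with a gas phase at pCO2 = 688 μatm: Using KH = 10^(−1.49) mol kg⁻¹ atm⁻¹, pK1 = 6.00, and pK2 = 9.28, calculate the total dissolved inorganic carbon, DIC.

DIC = 0.927 mmol/kg

[CO2*] = KH · pCO2 = 10^(−1.49) × 688×10^-6 = 2.226×10^-5 mol/kg
α₀ = 1/(1 + K1/[H⁺] + K1K2/[H⁺]²) = 1/(1 + 10^+1.60 + 10^-0.08) = 0.02401
DIC = [CO2*]/α₀ = 2.226×10^-5 / 0.02401 = 0.927 mmol/kg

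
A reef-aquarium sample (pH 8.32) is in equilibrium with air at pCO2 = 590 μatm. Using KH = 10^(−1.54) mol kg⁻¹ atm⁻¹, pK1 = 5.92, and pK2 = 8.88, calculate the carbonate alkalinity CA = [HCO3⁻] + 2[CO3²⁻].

[CO2*] = KH · pCO2 = 10^(−1.54) × 590×10^-6 = 1.702×10^-5 mol/kg
α₀ = 1/(1 + K1/[H⁺] + K1K2/[H⁺]²) = 1/(1 + 10^+2.40 + 10^+1.84) = 0.003112
DIC = [CO2*]/α₀ = 1.702×10^-5 / 0.003112 = 5.468 mmol/kg
CA = (α₁ + 2α₂)·DIC = (0.7816 + 2×0.2153) × 5.468 = 6.63 mmol/kg

CA = 6.63 mmol/kg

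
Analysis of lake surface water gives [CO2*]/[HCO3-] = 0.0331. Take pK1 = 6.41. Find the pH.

From K1 = [H⁺][HCO3-]/[CO2*]:  pH = pK1 − log₁₀([CO2*]/[HCO3-])
log₁₀(0.0331) = -1.480
pH = 6.41 − (-1.480) = 7.89

pH = 7.89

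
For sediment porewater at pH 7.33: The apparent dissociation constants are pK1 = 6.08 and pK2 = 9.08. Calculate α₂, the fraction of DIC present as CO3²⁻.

α₂ = 1 / (1 + [H⁺]/K2 + [H⁺]²/(K1K2)) = 1 / (1 + 10^+1.75 + 10^+0.50)
   = 1 / (1 + 56.234 + 3.1623) = 1/60.396 = 0.01656

α₂ = 0.0166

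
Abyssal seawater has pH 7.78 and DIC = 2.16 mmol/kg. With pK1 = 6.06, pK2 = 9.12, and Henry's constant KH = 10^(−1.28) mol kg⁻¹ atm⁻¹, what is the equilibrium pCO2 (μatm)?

pCO2 = 737 μatm

α₀ = 1 / (1 + K1/[H⁺] + K1K2/[H⁺]²) = 1 / (1 + 10^+1.72 + 10^+0.38)
   = 1 / (1 + 52.481 + 2.3988) = 1/55.880 = 0.01790
[CO2*] = α₀ × DIC = 0.01790 × 2.16 = 0.03865 mmol/kg
pCO2 = [CO2*]/KH = 3.865×10^-5 / 5.248×10^-2 = 737 μatm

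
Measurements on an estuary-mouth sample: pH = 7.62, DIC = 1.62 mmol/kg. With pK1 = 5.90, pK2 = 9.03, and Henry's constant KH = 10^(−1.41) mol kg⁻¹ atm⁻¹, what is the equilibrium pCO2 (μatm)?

α₀ = 1 / (1 + K1/[H⁺] + K1K2/[H⁺]²) = 1 / (1 + 10^+1.72 + 10^+0.31)
   = 1 / (1 + 52.481 + 2.0417) = 1/55.522 = 0.01801
[CO2*] = α₀ × DIC = 0.01801 × 1.62 = 0.02918 mmol/kg
pCO2 = [CO2*]/KH = 2.918×10^-5 / 3.890×10^-2 = 750 μatm

pCO2 = 750 μatm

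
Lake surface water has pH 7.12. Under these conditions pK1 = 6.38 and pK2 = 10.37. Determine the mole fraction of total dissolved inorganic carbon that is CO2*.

α₀ = 1 / (1 + K1/[H⁺] + K1K2/[H⁺]²) = 1 / (1 + 10^+0.74 + 10^-2.51)
   = 1 / (1 + 5.4954 + 0.0030903) = 1/6.4985 = 0.1539

α₀ = 0.154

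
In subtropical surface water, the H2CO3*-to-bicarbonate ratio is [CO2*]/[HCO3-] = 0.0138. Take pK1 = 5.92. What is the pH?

From K1 = [H⁺][HCO3-]/[CO2*]:  pH = pK1 − log₁₀([CO2*]/[HCO3-])
log₁₀(0.0138) = -1.860
pH = 5.92 − (-1.860) = 7.78

pH = 7.78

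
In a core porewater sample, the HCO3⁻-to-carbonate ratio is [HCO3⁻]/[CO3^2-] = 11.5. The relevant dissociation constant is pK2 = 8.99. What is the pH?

From K2 = [H⁺][CO3^2-]/[HCO3⁻]:  pH = pK2 − log₁₀([HCO3⁻]/[CO3^2-])
log₁₀(11.5) = +1.061
pH = 8.99 − (+1.061) = 7.93

pH = 7.93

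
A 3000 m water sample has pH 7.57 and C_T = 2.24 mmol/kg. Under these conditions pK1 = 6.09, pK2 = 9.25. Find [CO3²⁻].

[CO3²⁻] = 0.0444 mmol/kg

α₂ = 1 / (1 + [H⁺]/K2 + [H⁺]²/(K1K2)) = 1 / (1 + 10^+1.68 + 10^+0.20)
   = 1 / (1 + 47.863 + 1.5849) = 1/50.448 = 0.01982
[CO3²⁻] = α₂ × DIC = 0.01982 × 2.24 = 0.0444 mmol/kg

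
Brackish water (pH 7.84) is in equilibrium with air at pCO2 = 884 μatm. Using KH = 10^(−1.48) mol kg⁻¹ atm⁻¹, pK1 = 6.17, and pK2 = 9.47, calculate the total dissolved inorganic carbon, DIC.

[CO2*] = KH · pCO2 = 10^(−1.48) × 884×10^-6 = 2.927×10^-5 mol/kg
α₀ = 1/(1 + K1/[H⁺] + K1K2/[H⁺]²) = 1/(1 + 10^+1.67 + 10^+0.04) = 0.02046
DIC = [CO2*]/α₀ = 2.927×10^-5 / 0.02046 = 1.43 mmol/kg

DIC = 1.43 mmol/kg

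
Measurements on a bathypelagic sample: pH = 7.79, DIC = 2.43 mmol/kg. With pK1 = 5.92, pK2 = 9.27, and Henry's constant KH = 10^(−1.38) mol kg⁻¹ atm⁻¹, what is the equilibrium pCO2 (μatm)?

α₀ = 1 / (1 + K1/[H⁺] + K1K2/[H⁺]²) = 1 / (1 + 10^+1.87 + 10^+0.39)
   = 1 / (1 + 74.131 + 2.4547) = 1/77.586 = 0.01289
[CO2*] = α₀ × DIC = 0.01289 × 2.43 = 0.03132 mmol/kg
pCO2 = [CO2*]/KH = 3.132×10^-5 / 4.169×10^-2 = 751 μatm

pCO2 = 751 μatm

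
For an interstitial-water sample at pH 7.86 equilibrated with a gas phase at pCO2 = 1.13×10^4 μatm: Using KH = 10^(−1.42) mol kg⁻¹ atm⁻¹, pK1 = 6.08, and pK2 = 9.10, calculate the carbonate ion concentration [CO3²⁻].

[CO3²⁻] = 1.49 mmol/kg

[CO2*] = KH · pCO2 = 10^(−1.42) × 1.13×10^4×10^-6 = 4.296×10^-4 mol/kg
α₀ = 1/(1 + K1/[H⁺] + K1K2/[H⁺]²) = 1/(1 + 10^+1.78 + 10^+0.54) = 0.01545
DIC = [CO2*]/α₀ = 4.296×10^-4 / 0.01545 = 27.81 mmol/kg
[CO3²⁻] = α₂·DIC; α₂ = 0.05357, so [CO3²⁻] = 0.05357 × 27.81 = 1.49 mmol/kg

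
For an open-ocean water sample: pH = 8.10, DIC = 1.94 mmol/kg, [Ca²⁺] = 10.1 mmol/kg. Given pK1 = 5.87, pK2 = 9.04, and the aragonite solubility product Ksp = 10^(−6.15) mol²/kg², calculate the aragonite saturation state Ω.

α₂ = 1 / (1 + [H⁺]/K2 + [H⁺]²/(K1K2)) = 1 / (1 + 10^+0.94 + 10^-1.29)
   = 1 / (1 + 8.7096 + 0.051286) = 1/9.7609 = 0.1024
[CO3²⁻] = α₂ × DIC = 0.1024 × 1.94 = 0.1988 mmol/kg
Ksp = 10^(−6.15) = 7.079×10^-7
Ω = [Ca²⁺][CO3²⁻]/Ksp = (10.1×10^-3)(1.988×10^-4) / 7.079×10^-7 = 2.84

Ω = 2.84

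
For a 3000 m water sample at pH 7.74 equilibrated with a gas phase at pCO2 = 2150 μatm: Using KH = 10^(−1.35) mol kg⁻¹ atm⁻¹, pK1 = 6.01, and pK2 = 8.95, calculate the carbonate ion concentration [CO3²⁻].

[CO3²⁻] = 0.318 mmol/kg

[CO2*] = KH · pCO2 = 10^(−1.35) × 2150×10^-6 = 9.604×10^-5 mol/kg
α₀ = 1/(1 + K1/[H⁺] + K1K2/[H⁺]²) = 1/(1 + 10^+1.73 + 10^+0.52) = 0.01724
DIC = [CO2*]/α₀ = 9.604×10^-5 / 0.01724 = 5.572 mmol/kg
[CO3²⁻] = α₂·DIC; α₂ = 0.05708, so [CO3²⁻] = 0.05708 × 5.572 = 0.318 mmol/kg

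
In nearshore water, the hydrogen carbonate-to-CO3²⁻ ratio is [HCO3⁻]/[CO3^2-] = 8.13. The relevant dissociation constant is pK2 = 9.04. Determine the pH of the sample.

From K2 = [H⁺][CO3^2-]/[HCO3⁻]:  pH = pK2 − log₁₀([HCO3⁻]/[CO3^2-])
log₁₀(8.13) = +0.910
pH = 9.04 − (+0.910) = 8.13

pH = 8.13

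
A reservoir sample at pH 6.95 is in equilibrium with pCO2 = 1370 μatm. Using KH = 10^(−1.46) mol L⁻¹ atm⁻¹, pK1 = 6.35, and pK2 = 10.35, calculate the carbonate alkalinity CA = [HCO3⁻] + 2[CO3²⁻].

[CO2*] = KH · pCO2 = 10^(−1.46) × 1370×10^-6 = 4.750×10^-5 mol/L
α₀ = 1/(1 + K1/[H⁺] + K1K2/[H⁺]²) = 1/(1 + 10^+0.60 + 10^-2.80) = 0.2007
DIC = [CO2*]/α₀ = 4.750×10^-5 / 0.2007 = 0.2367 mmol/L
CA = (α₁ + 2α₂)·DIC = (0.7990 + 2×0.0003181) × 0.2367 = 0.189 mmol/L

CA = 0.189 mmol/L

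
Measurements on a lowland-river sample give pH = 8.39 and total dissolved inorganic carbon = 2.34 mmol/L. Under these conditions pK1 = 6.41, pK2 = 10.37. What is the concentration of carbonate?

α₂ = 1 / (1 + [H⁺]/K2 + [H⁺]²/(K1K2)) = 1 / (1 + 10^+1.98 + 10^+0.00)
   = 1 / (1 + 95.499 + 1.0000) = 1/97.499 = 0.01026
[CO3²⁻] = α₂ × DIC = 0.01026 × 2.34 = 0.0240 mmol/L

[CO3²⁻] = 0.0240 mmol/L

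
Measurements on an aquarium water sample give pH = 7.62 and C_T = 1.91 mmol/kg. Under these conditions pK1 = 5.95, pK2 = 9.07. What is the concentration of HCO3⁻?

α₁ = 1 / (1 + [H⁺]/K1 + K2/[H⁺]) = 1 / (1 + 10^-1.67 + 10^-1.45)
   = 1 / (1 + 0.021380 + 0.035481) = 1/1.0569 = 0.9462
[HCO3⁻] = α₁ × DIC = 0.9462 × 1.91 = 1.81 mmol/kg

[HCO3⁻] = 1.81 mmol/kg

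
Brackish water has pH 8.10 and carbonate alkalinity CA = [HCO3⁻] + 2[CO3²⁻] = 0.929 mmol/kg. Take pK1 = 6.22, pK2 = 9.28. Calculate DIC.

CA = [HCO3⁻] + 2[CO3²⁻] = (α₁ + 2α₂)·DIC
At pH 8.10: [H⁺]/K1 = 10^-1.88 = 0.013183, K2/[H⁺] = 10^-1.18 = 0.066069
α₁ = 1/(1 + 0.013183 + 0.066069) = 1/1.0793 = 0.9266; α₂ = α₁·K2/[H⁺] = 0.06122
α₁ + 2α₂ = 1.0490
DIC = CA / (α₁ + 2α₂) = 0.929 / 1.0490 = 0.886 mmol/kg

DIC = 0.886 mmol/kg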